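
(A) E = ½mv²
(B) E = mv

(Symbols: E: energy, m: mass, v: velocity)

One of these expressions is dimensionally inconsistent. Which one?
(B)

(A) E = ½mv²: LHS [L^2 M T^-2], RHS [L^2 M T^-2] ✓
(B) E = mv: LHS [L^2 M T^-2], RHS [L M T^-1] ✗

Expression (B) E = mv is dimensionally incorrect.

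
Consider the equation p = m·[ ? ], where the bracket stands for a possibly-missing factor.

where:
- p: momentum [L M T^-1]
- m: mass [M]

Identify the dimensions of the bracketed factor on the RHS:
[L T^-1] — velocity (e.g. v)

p has dimensions [L M T^-1]; m has dimensions [M].
The bracketed factor must supply [L M T^-1] / [M] = [L T^-1].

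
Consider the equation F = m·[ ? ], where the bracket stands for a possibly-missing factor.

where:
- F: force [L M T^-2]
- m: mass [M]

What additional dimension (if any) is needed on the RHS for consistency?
[L T^-2] — acceleration (e.g. a)

F has dimensions [L M T^-2]; m has dimensions [M].
The bracketed factor must supply [L M T^-2] / [M] = [L T^-2].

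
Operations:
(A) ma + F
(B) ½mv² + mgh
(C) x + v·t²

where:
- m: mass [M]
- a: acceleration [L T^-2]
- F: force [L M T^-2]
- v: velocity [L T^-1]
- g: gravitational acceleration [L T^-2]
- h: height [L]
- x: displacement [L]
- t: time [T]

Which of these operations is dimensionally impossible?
(C) x + v·t²

(A) ma + F: ma [L M T^-2] and F [L M T^-2] — same dimensions ✓
(B) ½mv² + mgh: ½mv² [L^2 M T^-2] and mgh [L^2 M T^-2] — same dimensions ✓
(C) x + v·t²: x [L] and v·t² [L T] — different dimensions cannot be added/subtracted ✗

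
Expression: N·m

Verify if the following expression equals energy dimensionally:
Yes

The expression N·m has dimensions [L^2 M T^-2], which is exactly energy [L^2 M T^-2].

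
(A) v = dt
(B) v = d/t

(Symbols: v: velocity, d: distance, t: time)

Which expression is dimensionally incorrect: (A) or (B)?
(A)

(A) v = dt: LHS [L T^-1], RHS [L T] ✗
(B) v = d/t: LHS [L T^-1], RHS [L T^-1] ✓

Expression (A) v = dt is dimensionally incorrect.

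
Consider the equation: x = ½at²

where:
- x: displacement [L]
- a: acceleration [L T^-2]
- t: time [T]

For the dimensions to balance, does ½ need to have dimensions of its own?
No

x has dimensions [L] and at² already has dimensions [L], so the equation balances without ½ contributing any dimensions. ½ is a pure (dimensionless) number; changing or removing it would not affect dimensional consistency.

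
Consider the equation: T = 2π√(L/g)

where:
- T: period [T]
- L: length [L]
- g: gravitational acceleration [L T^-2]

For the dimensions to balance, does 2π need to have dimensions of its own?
No

T has dimensions [T] and √(L/g) already has dimensions [T], so the equation balances without 2π contributing any dimensions. 2π is a pure (dimensionless) number; changing or removing it would not affect dimensional consistency.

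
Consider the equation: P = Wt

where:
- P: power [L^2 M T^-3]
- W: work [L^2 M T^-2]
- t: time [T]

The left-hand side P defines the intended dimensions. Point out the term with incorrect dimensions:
The right-hand side term Wt

P has dimensions [L^2 M T^-3], but Wt has dimensions [L^2 M T^-1], so the term Wt is dimensionally wrong for P.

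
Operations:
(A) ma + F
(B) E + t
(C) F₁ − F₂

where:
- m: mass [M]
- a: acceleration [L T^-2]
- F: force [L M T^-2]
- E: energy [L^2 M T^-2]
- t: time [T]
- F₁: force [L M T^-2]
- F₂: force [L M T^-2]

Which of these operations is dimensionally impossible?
(B) E + t

(A) ma + F: ma [L M T^-2] and F [L M T^-2] — same dimensions ✓
(B) E + t: E [L^2 M T^-2] and t [T] — different dimensions cannot be added/subtracted ✗
(C) F₁ − F₂: F₁ [L M T^-2] and F₂ [L M T^-2] — same dimensions ✓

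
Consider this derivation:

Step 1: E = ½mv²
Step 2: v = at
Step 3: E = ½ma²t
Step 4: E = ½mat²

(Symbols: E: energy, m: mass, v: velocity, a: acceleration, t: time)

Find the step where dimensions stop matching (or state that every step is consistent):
Step 3

Step 1: E = ½mv² → LHS [L^2 M T^-2], RHS [L^2 M T^-2] ✓
Step 2: v = at → LHS [L T^-1], RHS [L T^-1] ✓
Step 3: E = ½ma²t → LHS [L^2 M T^-2], RHS [L^2 M T^-3] ✗

The first dimensional inconsistency appears in step 3: E = ½ma²t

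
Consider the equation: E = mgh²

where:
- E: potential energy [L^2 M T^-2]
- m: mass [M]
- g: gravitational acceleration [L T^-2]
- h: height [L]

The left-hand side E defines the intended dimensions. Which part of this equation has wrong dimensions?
The right-hand side term mgh²

E has dimensions [L^2 M T^-2], but mgh² has dimensions [L^3 M T^-2], so the term mgh² is dimensionally wrong for E.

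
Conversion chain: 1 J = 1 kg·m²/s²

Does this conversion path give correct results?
The chain is correct (no errors).

Correct: Joule is defined as kg·m²/s²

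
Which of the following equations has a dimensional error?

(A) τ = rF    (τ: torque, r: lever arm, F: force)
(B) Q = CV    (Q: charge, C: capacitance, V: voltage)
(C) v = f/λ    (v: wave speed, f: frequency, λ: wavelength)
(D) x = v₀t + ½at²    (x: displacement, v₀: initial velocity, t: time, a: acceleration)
(C) v = f/λ

The equation (C) v = f/λ is dimensionally incorrect.

LHS (v): [L T^-1]
RHS (f/λ): [L^-1 T^-1] ✗

The dimensions do not match. The other three equations balance.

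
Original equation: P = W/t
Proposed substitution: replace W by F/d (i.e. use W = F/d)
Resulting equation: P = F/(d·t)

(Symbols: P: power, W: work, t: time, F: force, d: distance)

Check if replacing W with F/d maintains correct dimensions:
No

[W] = [L^2 M T^-2] and [F/d] = [M T^-2]. These differ, so the substitution replaces a quantity by one of different dimensions and the result P = F/(d·t) has LHS [L^2 M T^-3] vs RHS [M T^-3] — inconsistent.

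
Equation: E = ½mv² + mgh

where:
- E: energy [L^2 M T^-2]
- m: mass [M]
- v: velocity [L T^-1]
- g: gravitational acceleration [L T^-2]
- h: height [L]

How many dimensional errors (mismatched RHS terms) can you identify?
0

LHS E: [L^2 M T^-2]
- ½mv²: [L^2 M T^-2] ✓
- mgh: [L^2 M T^-2] ✓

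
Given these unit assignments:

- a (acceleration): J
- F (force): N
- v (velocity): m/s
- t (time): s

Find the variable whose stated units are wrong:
a

The variable a (acceleration) should have units m/s², not J.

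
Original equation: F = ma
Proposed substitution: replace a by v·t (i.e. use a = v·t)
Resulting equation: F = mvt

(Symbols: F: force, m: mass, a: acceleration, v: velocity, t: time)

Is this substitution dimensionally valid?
No

[a] = [L T^-2] and [v·t] = [L]. These differ, so the substitution replaces a quantity by one of different dimensions and the result F = mvt has LHS [L M T^-2] vs RHS [L M] — inconsistent.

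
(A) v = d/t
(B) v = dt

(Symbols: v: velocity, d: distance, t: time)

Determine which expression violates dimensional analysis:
(B)

(A) v = d/t: LHS [L T^-1], RHS [L T^-1] ✓
(B) v = dt: LHS [L T^-1], RHS [L T] ✗

Expression (B) v = dt is dimensionally incorrect.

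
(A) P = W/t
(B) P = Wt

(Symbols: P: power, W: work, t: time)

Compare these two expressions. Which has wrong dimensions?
(B)

(A) P = W/t: LHS [L^2 M T^-3], RHS [L^2 M T^-3] ✓
(B) P = Wt: LHS [L^2 M T^-3], RHS [L^2 M T^-1] ✗

Expression (B) P = Wt is dimensionally incorrect.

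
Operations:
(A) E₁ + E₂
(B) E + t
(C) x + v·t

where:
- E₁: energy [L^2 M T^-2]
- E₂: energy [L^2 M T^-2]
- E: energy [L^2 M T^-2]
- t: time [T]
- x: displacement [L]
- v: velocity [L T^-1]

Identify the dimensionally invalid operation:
(B) E + t

(A) E₁ + E₂: E₁ [L^2 M T^-2] and E₂ [L^2 M T^-2] — same dimensions ✓
(B) E + t: E [L^2 M T^-2] and t [T] — different dimensions cannot be added/subtracted ✗
(C) x + v·t: x [L] and v·t [L] — same dimensions ✓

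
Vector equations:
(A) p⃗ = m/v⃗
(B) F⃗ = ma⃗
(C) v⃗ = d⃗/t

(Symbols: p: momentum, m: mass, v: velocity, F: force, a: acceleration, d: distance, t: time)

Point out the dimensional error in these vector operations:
(A) p⃗ = m/v⃗

(A) p⃗ = m/v⃗: LHS [L M T^-1], RHS [L^-1 M T] ✗ — momentum is mass times velocity; should be mv⃗ (and division by a vector is undefined)
(B) F⃗ = ma⃗: LHS [L M T^-2], RHS [L M T^-2] ✓ — Force and acceleration are vectors, mass is a scalar
(C) v⃗ = d⃗/t: LHS [L T^-1], RHS [L T^-1] ✓ — displacement (vector) divided by time (scalar)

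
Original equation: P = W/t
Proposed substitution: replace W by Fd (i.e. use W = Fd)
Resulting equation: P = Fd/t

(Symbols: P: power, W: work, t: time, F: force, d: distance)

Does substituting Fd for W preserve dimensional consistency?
Yes

[W] = [L^2 M T^-2] and [Fd] = [L^2 M T^-2]. These match, so the substitution replaces a quantity by one of the same dimensions and the result P = Fd/t has LHS [L^2 M T^-3] vs RHS [L^2 M T^-3] — still consistent.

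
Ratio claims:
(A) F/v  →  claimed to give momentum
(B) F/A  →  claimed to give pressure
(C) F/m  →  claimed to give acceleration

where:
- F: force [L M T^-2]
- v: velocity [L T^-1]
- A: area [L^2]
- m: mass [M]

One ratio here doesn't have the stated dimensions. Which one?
(A) F/v does not give momentum

(A) F/v: [M T^-1] ≠ momentum [L M T^-1] ✗
(B) F/A: [L^-1 M T^-2] = pressure [L^-1 M T^-2] ✓
(C) F/m: [L T^-2] = acceleration [L T^-2] ✓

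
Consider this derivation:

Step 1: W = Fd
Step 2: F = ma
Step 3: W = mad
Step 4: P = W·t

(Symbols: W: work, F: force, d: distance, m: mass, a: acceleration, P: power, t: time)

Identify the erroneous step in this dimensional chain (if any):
Step 4

Step 1: W = Fd → LHS [L^2 M T^-2], RHS [L^2 M T^-2] ✓
Step 2: F = ma → LHS [L M T^-2], RHS [L M T^-2] ✓
Step 3: W = mad → LHS [L^2 M T^-2], RHS [L^2 M T^-2] ✓
Step 4: P = W·t → LHS [L^2 M T^-3], RHS [L^2 M T^-1] ✗

The first dimensional inconsistency appears in step 4: P = W·t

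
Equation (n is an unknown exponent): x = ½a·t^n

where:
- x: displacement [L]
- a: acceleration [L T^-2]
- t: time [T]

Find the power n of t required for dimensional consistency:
n = 2

x has dimensions [L]; t has dimensions [T].
The rest of the RHS has dimensions [L T^-2], so t^n must supply [T^2].
With n = 2: ½a·t^2 has dimensions [L], matching the LHS ✓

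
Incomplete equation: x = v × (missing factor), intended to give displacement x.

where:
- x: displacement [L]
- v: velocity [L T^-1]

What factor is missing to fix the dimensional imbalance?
t (time), dimensions [T]

x has dimensions [L] and v has dimensions [L T^-1].
The missing factor must have dimensions [L] / [L T^-1] = [T], i.e. time (t).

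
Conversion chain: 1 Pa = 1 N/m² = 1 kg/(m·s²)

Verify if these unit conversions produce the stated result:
The chain is correct (no errors).

Correct: Pascal is Newton per square meter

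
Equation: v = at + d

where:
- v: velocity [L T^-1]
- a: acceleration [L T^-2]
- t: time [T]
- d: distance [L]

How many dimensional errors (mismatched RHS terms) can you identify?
1

LHS v: [L T^-1]
- at: [L T^-1] ✓
- d: [L] ✗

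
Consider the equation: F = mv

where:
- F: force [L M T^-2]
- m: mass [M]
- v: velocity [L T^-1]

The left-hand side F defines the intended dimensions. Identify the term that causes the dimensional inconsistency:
The right-hand side term mv

F has dimensions [L M T^-2], but mv has dimensions [L M T^-1], so the term mv is dimensionally wrong for F.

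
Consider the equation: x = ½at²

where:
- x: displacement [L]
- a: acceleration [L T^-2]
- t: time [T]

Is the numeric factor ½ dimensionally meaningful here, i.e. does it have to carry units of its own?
No

x has dimensions [L] and at² already has dimensions [L], so the equation balances without ½ contributing any dimensions. ½ is a pure (dimensionless) number; changing or removing it would not affect dimensional consistency.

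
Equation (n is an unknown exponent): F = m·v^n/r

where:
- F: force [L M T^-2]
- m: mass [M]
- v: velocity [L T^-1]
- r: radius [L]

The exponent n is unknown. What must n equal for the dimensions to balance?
n = 2

F has dimensions [L M T^-2]; v has dimensions [L T^-1].
The rest of the RHS has dimensions [L^-1 M], so v^n must supply [L^2 T^-2].
With n = 2: m·v^2/r has dimensions [L M T^-2], matching the LHS ✓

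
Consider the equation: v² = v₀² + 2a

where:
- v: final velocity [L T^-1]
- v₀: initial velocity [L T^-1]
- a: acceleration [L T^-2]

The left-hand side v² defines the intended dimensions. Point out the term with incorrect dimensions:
The term 2a

Checking each RHS term against the LHS:
- v₀²: [L^2 T^-2] — matches v² [L^2 T^-2] ✓
- 2a: [L T^-2] — does NOT match v² [L^2 T^-2] ✗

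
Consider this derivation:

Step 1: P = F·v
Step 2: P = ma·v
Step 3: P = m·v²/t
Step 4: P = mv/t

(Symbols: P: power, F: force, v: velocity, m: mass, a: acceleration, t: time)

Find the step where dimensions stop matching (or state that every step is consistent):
Step 4

Step 1: P = F·v → LHS [L^2 M T^-3], RHS [L^2 M T^-3] ✓
Step 2: P = ma·v → LHS [L^2 M T^-3], RHS [L^2 M T^-3] ✓
Step 3: P = m·v²/t → LHS [L^2 M T^-3], RHS [L^2 M T^-3] ✓
Step 4: P = mv/t → LHS [L^2 M T^-3], RHS [L M T^-2] ✗

The first dimensional inconsistency appears in step 4: P = mv/t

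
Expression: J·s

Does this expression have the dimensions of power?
No

The expression J·s has dimensions [L^2 M T^-1], but power has dimensions [L^2 M T^-3].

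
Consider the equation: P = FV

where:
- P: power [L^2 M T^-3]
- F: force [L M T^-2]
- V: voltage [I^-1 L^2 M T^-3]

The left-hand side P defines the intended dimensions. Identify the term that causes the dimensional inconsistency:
The right-hand side term FV

P has dimensions [L^2 M T^-3], but FV has dimensions [I^-1 L^3 M^2 T^-5], so the term FV is dimensionally wrong for P.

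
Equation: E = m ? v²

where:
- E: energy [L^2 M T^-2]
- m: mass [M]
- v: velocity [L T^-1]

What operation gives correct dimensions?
multiplication (×): E = m × v²

E [L^2 M T^-2]; m [M]; v² [L^2 T^-2].
m × v² → [L^2 M T^-2] ✓
m ÷ v² → [L^-2 M T^2] ✗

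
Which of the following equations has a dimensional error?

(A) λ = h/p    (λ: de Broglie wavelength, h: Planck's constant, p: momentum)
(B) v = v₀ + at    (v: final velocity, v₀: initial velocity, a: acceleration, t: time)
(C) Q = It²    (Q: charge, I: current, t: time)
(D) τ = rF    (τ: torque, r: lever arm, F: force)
(C) Q = It²

The equation (C) Q = It² is dimensionally incorrect.

LHS (Q): [I T]
RHS (It²): [I T^2] ✗

The dimensions do not match. The other three equations balance.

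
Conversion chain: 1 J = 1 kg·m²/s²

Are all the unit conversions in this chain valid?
The chain is correct (no errors).

Correct: Joule is defined as kg·m²/s²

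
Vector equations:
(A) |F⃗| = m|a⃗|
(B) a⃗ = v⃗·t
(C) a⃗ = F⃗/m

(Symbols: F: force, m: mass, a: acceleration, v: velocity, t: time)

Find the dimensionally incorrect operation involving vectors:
(B) a⃗ = v⃗·t

(A) |F⃗| = m|a⃗|: LHS [L M T^-2], RHS [L M T^-2] ✓ — magnitudes of vectors are scalars
(B) a⃗ = v⃗·t: LHS [L T^-2], RHS [L] ✗ — acceleration is velocity per time; should be v⃗/t
(C) a⃗ = F⃗/m: LHS [L T^-2], RHS [L T^-2] ✓ — force (vector) divided by mass (scalar)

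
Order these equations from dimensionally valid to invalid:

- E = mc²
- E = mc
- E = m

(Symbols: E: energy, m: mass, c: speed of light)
Dimensionally correct: E = mc²
Dimensionally incorrect: E = mc, E = m
Ordered (correct first, then incorrect): E = mc², E = mc, E = m

- E = mc²: LHS [L^2 M T^-2], RHS [L^2 M T^-2] → correct ✓
- E = mc: LHS [L^2 M T^-2], RHS [L M T^-1] → incorrect ✗
- E = m: LHS [L^2 M T^-2], RHS [M] → incorrect ✗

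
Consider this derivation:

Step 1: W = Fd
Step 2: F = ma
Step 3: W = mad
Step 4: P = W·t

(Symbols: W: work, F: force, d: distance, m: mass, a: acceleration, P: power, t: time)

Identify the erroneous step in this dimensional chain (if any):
Step 4

Step 1: W = Fd → LHS [L^2 M T^-2], RHS [L^2 M T^-2] ✓
Step 2: F = ma → LHS [L M T^-2], RHS [L M T^-2] ✓
Step 3: W = mad → LHS [L^2 M T^-2], RHS [L^2 M T^-2] ✓
Step 4: P = W·t → LHS [L^2 M T^-3], RHS [L^2 M T^-1] ✗

The first dimensional inconsistency appears in step 4: P = W·t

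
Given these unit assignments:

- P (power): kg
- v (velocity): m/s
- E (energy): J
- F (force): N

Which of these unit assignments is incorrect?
P

The variable P (power) should have units W, not kg.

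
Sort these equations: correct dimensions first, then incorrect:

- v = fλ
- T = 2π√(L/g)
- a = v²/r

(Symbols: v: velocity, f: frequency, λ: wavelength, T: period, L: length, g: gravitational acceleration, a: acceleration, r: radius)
Dimensionally correct: v = fλ, T = 2π√(L/g), a = v²/r
Dimensionally incorrect: none
Ordered (correct first, then incorrect): v = fλ, T = 2π√(L/g), a = v²/r

- v = fλ: LHS [L T^-1], RHS [L T^-1] → correct ✓
- T = 2π√(L/g): LHS [T], RHS [T] → correct ✓
- a = v²/r: LHS [L T^-2], RHS [L T^-2] → correct ✓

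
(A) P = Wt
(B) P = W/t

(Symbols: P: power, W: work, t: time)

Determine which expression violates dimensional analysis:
(A)

(A) P = Wt: LHS [L^2 M T^-3], RHS [L^2 M T^-1] ✗
(B) P = W/t: LHS [L^2 M T^-3], RHS [L^2 M T^-3] ✓

Expression (A) P = Wt is dimensionally incorrect.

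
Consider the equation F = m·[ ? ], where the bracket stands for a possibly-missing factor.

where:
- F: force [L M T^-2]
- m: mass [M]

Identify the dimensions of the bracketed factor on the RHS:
[L T^-2] — acceleration (e.g. a)

F has dimensions [L M T^-2]; m has dimensions [M].
The bracketed factor must supply [L M T^-2] / [M] = [L T^-2].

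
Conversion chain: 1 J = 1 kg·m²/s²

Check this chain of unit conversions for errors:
The chain is correct (no errors).

Correct: Joule is defined as kg·m²/s²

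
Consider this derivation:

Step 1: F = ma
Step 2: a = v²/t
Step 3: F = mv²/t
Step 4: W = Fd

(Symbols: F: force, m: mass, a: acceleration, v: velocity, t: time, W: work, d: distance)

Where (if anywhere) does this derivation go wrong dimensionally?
Step 2

Step 1: F = ma → LHS [L M T^-2], RHS [L M T^-2] ✓
Step 2: a = v²/t → LHS [L T^-2], RHS [L^2 T^-3] ✗

The first dimensional inconsistency appears in step 2: a = v²/t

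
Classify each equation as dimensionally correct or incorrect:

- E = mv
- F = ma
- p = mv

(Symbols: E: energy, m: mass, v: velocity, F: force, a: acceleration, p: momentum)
Dimensionally correct: F = ma, p = mv
Dimensionally incorrect: E = mv
Ordered (correct first, then incorrect): F = ma, p = mv, E = mv

- E = mv: LHS [L^2 M T^-2], RHS [L M T^-1] → incorrect ✗
- F = ma: LHS [L M T^-2], RHS [L M T^-2] → correct ✓
- p = mv: LHS [L M T^-1], RHS [L M T^-1] → correct ✓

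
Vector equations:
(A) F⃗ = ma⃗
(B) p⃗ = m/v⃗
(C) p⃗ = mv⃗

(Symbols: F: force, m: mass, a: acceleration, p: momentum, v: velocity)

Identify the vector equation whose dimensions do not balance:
(B) p⃗ = m/v⃗

(A) F⃗ = ma⃗: LHS [L M T^-2], RHS [L M T^-2] ✓ — Force and acceleration are vectors, mass is a scalar
(B) p⃗ = m/v⃗: LHS [L M T^-1], RHS [L^-1 M T] ✗ — momentum is mass times velocity; should be mv⃗ (and division by a vector is undefined)
(C) p⃗ = mv⃗: LHS [L M T^-1], RHS [L M T^-1] ✓ — mass (scalar) times velocity (vector)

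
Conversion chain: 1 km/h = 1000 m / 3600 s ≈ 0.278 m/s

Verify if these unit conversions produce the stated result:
The chain is correct (no errors).

Correct: 1 km = 1000 m, 1 h = 3600 s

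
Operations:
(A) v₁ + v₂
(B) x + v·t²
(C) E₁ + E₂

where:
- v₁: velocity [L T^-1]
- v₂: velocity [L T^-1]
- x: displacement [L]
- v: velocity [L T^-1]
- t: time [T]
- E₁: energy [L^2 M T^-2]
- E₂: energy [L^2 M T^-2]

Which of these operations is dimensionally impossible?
(B) x + v·t²

(A) v₁ + v₂: v₁ [L T^-1] and v₂ [L T^-1] — same dimensions ✓
(B) x + v·t²: x [L] and v·t² [L T] — different dimensions cannot be added/subtracted ✗
(C) E₁ + E₂: E₁ [L^2 M T^-2] and E₂ [L^2 M T^-2] — same dimensions ✓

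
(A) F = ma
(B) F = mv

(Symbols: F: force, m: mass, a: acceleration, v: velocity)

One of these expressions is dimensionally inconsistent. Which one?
(B)

(A) F = ma: LHS [L M T^-2], RHS [L M T^-2] ✓
(B) F = mv: LHS [L M T^-2], RHS [L M T^-1] ✗

Expression (B) F = mv is dimensionally incorrect.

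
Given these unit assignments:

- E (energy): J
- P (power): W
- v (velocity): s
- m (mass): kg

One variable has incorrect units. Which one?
v

The variable v (velocity) should have units m/s, not s.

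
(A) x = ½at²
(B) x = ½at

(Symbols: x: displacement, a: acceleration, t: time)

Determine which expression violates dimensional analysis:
(B)

(A) x = ½at²: LHS [L], RHS [L] ✓
(B) x = ½at: LHS [L], RHS [L T^-1] ✗

Expression (B) x = ½at is dimensionally incorrect.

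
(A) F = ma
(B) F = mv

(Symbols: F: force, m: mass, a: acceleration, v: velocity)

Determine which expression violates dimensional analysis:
(B)

(A) F = ma: LHS [L M T^-2], RHS [L M T^-2] ✓
(B) F = mv: LHS [L M T^-2], RHS [L M T^-1] ✗

Expression (B) F = mv is dimensionally incorrect.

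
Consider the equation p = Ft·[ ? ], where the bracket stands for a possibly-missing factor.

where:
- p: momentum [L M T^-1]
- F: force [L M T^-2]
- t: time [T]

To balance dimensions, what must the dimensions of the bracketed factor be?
Nothing is missing — the bracketed factor must be dimensionless.

p has dimensions [L M T^-1] and Ft already has dimensions [L M T^-1], so p = Ft is dimensionally complete.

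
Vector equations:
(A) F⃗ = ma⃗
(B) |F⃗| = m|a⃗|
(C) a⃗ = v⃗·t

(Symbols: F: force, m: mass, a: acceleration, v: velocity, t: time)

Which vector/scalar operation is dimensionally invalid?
(C) a⃗ = v⃗·t

(A) F⃗ = ma⃗: LHS [L M T^-2], RHS [L M T^-2] ✓ — Force and acceleration are vectors, mass is a scalar
(B) |F⃗| = m|a⃗|: LHS [L M T^-2], RHS [L M T^-2] ✓ — magnitudes of vectors are scalars
(C) a⃗ = v⃗·t: LHS [L T^-2], RHS [L] ✗ — acceleration is velocity per time; should be v⃗/t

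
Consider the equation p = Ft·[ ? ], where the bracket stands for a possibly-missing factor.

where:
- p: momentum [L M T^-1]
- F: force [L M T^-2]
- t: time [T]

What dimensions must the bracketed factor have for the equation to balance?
Nothing is missing — the bracketed factor must be dimensionless.

p has dimensions [L M T^-1] and Ft already has dimensions [L M T^-1], so p = Ft is dimensionally complete.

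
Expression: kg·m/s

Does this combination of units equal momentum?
Yes

The expression kg·m/s has dimensions [L M T^-1], which is exactly momentum [L M T^-1].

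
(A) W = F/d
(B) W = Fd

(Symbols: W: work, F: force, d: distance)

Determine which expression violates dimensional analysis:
(A)

(A) W = F/d: LHS [L^2 M T^-2], RHS [M T^-2] ✗
(B) W = Fd: LHS [L^2 M T^-2], RHS [L^2 M T^-2] ✓

Expression (A) W = F/d is dimensionally incorrect.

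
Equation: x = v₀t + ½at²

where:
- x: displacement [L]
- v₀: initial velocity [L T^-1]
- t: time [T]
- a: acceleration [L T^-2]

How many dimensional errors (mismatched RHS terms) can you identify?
0

LHS x: [L]
- v₀t: [L] ✓
- ½at²: [L] ✓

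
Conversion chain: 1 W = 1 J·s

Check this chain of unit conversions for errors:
The chain is incorrect (it contains an error).

Incorrect: Watt is J/s, not J·s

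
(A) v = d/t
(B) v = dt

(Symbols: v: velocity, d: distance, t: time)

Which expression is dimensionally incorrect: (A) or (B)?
(B)

(A) v = d/t: LHS [L T^-1], RHS [L T^-1] ✓
(B) v = dt: LHS [L T^-1], RHS [L T] ✗

Expression (B) v = dt is dimensionally incorrect.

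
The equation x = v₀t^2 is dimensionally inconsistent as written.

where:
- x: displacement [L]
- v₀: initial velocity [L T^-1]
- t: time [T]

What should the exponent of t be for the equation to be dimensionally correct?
The exponent of t should be 1: x = v₀t

The LHS x has dimensions [L]; t has dimensions [T].
As written, the RHS v₀t^2 (exponent 2 on t) has dimensions [L T], which does not match.
With exponent 1, the RHS v₀t has dimensions [L], matching the LHS.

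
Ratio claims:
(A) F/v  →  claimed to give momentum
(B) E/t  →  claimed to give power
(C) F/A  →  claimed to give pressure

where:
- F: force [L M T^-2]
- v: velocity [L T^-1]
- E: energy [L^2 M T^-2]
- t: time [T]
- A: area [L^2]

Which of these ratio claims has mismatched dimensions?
(A) F/v does not give momentum

(A) F/v: [M T^-1] ≠ momentum [L M T^-1] ✗
(B) E/t: [L^2 M T^-3] = power [L^2 M T^-3] ✓
(C) F/A: [L^-1 M T^-2] = pressure [L^-1 M T^-2] ✓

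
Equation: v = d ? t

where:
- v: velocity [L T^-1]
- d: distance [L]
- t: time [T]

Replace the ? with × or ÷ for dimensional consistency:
division (÷): v = d ÷ t

v [L T^-1]; d [L]; t [T].
d × t → [L T] ✗
d ÷ t → [L T^-1] ✓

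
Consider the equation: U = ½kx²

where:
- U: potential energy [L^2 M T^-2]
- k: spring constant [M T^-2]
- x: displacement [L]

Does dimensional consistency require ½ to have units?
No

U has dimensions [L^2 M T^-2] and kx² already has dimensions [L^2 M T^-2], so the equation balances without ½ contributing any dimensions. ½ is a pure (dimensionless) number; changing or removing it would not affect dimensional consistency.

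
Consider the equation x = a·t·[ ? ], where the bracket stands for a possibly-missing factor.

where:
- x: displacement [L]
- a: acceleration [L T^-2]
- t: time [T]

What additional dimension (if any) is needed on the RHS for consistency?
[T] — time (e.g. t)

x has dimensions [L]; a·t has dimensions [L T^-1].
The bracketed factor must supply [L] / [L T^-1] = [T].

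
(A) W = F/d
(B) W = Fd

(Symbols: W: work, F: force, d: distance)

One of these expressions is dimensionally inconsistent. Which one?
(A)

(A) W = F/d: LHS [L^2 M T^-2], RHS [M T^-2] ✗
(B) W = Fd: LHS [L^2 M T^-2], RHS [L^2 M T^-2] ✓

Expression (A) W = F/d is dimensionally incorrect.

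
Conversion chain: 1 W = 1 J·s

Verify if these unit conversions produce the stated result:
The chain is incorrect (it contains an error).

Incorrect: Watt is J/s, not J·s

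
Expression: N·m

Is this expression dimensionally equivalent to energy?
Yes

The expression N·m has dimensions [L^2 M T^-2], which is exactly energy [L^2 M T^-2].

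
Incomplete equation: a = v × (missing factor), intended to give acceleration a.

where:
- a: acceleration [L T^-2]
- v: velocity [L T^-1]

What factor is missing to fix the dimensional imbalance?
1/t (inverse time), dimensions [T^-1]

a has dimensions [L T^-2] and v has dimensions [L T^-1].
The missing factor must have dimensions [L T^-2] / [L T^-1] = [T^-1], i.e. inverse time (1/t).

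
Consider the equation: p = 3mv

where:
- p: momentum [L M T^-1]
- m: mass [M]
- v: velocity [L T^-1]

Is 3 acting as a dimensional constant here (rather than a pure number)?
No

p has dimensions [L M T^-1] and mv already has dimensions [L M T^-1], so the equation balances without 3 contributing any dimensions. 3 is a pure (dimensionless) number; changing or removing it would not affect dimensional consistency.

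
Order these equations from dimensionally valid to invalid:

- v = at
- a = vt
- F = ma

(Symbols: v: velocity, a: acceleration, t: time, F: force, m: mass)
Dimensionally correct: v = at, F = ma
Dimensionally incorrect: a = vt
Ordered (correct first, then incorrect): v = at, F = ma, a = vt

- v = at: LHS [L T^-1], RHS [L T^-1] → correct ✓
- a = vt: LHS [L T^-2], RHS [L] → incorrect ✗
- F = ma: LHS [L M T^-2], RHS [L M T^-2] → correct ✓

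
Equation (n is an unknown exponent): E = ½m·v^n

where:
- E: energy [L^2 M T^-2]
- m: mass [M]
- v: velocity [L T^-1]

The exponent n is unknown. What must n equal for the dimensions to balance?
n = 2

E has dimensions [L^2 M T^-2]; v has dimensions [L T^-1].
The rest of the RHS has dimensions [M], so v^n must supply [L^2 T^-2].
With n = 2: ½m·v^2 has dimensions [L^2 M T^-2], matching the LHS ✓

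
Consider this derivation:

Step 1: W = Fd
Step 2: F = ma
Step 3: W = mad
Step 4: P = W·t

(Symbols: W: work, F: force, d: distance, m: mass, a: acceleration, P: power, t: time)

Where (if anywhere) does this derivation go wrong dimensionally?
Step 4

Step 1: W = Fd → LHS [L^2 M T^-2], RHS [L^2 M T^-2] ✓
Step 2: F = ma → LHS [L M T^-2], RHS [L M T^-2] ✓
Step 3: W = mad → LHS [L^2 M T^-2], RHS [L^2 M T^-2] ✓
Step 4: P = W·t → LHS [L^2 M T^-3], RHS [L^2 M T^-1] ✗

The first dimensional inconsistency appears in step 4: P = W·t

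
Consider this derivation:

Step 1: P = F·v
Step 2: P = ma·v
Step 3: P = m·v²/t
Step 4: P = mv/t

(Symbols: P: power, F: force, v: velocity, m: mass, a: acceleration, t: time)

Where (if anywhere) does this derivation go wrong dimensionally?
Step 4

Step 1: P = F·v → LHS [L^2 M T^-3], RHS [L^2 M T^-3] ✓
Step 2: P = ma·v → LHS [L^2 M T^-3], RHS [L^2 M T^-3] ✓
Step 3: P = m·v²/t → LHS [L^2 M T^-3], RHS [L^2 M T^-3] ✓
Step 4: P = mv/t → LHS [L^2 M T^-3], RHS [L M T^-2] ✗

The first dimensional inconsistency appears in step 4: P = mv/t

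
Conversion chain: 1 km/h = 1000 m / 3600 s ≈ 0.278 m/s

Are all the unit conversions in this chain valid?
The chain is correct (no errors).

Correct: 1 km = 1000 m, 1 h = 3600 s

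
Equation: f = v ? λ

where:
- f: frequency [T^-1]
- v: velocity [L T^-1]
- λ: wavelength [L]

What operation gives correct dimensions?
division (÷): f = v ÷ λ

f [T^-1]; v [L T^-1]; λ [L].
v × λ → [L^2 T^-1] ✗
v ÷ λ → [T^-1] ✓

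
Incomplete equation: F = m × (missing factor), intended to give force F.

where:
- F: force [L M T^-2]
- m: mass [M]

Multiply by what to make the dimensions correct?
a (acceleration), dimensions [L T^-2]

F has dimensions [L M T^-2] and m has dimensions [M].
The missing factor must have dimensions [L M T^-2] / [M] = [L T^-2], i.e. acceleration (a).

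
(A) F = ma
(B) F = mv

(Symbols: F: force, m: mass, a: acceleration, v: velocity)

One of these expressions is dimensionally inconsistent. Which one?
(B)

(A) F = ma: LHS [L M T^-2], RHS [L M T^-2] ✓
(B) F = mv: LHS [L M T^-2], RHS [L M T^-1] ✗

Expression (B) F = mv is dimensionally incorrect.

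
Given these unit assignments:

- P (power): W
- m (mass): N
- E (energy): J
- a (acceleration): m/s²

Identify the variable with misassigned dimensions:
m

The variable m (mass) should have units kg, not N.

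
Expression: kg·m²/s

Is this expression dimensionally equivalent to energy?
No

The expression kg·m²/s has dimensions [L^2 M T^-1], but energy has dimensions [L^2 M T^-2].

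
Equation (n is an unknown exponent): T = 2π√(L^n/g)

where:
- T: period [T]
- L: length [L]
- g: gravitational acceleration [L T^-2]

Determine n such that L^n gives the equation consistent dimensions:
n = 1

T has dimensions [T]; L has dimensions [L].
With n = 1: 2π√(L^1/g) has dimensions [T], matching the LHS ✓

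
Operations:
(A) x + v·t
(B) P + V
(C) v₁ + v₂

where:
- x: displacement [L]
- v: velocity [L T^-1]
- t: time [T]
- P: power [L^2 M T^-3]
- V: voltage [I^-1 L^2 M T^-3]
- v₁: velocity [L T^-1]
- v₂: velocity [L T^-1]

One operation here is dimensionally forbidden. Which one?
(B) P + V

(A) x + v·t: x [L] and v·t [L] — same dimensions ✓
(B) P + V: P [L^2 M T^-3] and V [I^-1 L^2 M T^-3] — different dimensions cannot be added/subtracted ✗
(C) v₁ + v₂: v₁ [L T^-1] and v₂ [L T^-1] — same dimensions ✓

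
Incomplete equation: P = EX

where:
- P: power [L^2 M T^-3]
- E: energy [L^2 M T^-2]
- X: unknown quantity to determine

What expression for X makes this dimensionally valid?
X = f (inverse time / frequency (1/t)), dimensions [T^-1]

P has dimensions [L^2 M T^-3]; the rest of the RHS (E) has dimensions [L^2 M T^-2].
So X must have dimensions [T^-1] — X = f (inverse time / frequency (1/t)).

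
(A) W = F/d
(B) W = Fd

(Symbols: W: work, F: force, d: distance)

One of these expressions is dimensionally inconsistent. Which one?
(A)

(A) W = F/d: LHS [L^2 M T^-2], RHS [M T^-2] ✗
(B) W = Fd: LHS [L^2 M T^-2], RHS [L^2 M T^-2] ✓

Expression (A) W = F/d is dimensionally incorrect.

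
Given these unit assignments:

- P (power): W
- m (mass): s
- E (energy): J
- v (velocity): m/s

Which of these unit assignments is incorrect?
m

The variable m (mass) should have units kg, not s.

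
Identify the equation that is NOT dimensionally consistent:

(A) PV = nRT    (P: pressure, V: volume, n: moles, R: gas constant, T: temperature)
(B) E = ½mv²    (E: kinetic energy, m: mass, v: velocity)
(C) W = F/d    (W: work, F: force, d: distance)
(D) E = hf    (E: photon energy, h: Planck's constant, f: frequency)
(C) W = F/d

The equation (C) W = F/d is dimensionally incorrect.

LHS (W): [L^2 M T^-2]
RHS (F/d): [M T^-2] ✗

The dimensions do not match. The other three equations balance.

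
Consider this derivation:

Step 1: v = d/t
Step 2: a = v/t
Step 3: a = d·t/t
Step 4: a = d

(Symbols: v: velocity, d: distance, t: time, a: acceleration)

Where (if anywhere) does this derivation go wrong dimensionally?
Step 3

Step 1: v = d/t → LHS [L T^-1], RHS [L T^-1] ✓
Step 2: a = v/t → LHS [L T^-2], RHS [L T^-2] ✓
Step 3: a = d·t/t → LHS [L T^-2], RHS [L] ✗

The first dimensional inconsistency appears in step 3: a = d·t/t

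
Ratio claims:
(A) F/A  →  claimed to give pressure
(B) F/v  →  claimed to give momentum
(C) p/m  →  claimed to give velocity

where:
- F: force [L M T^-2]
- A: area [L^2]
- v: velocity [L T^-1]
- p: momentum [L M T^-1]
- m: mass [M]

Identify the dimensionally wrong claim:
(B) F/v does not give momentum

(A) F/A: [L^-1 M T^-2] = pressure [L^-1 M T^-2] ✓
(B) F/v: [M T^-1] ≠ momentum [L M T^-1] ✗
(C) p/m: [L T^-1] = velocity [L T^-1] ✓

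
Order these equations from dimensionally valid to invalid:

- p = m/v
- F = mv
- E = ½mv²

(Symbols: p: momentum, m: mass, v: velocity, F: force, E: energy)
Dimensionally correct: E = ½mv²
Dimensionally incorrect: p = m/v, F = mv
Ordered (correct first, then incorrect): E = ½mv², p = m/v, F = mv

- p = m/v: LHS [L M T^-1], RHS [L^-1 M T] → incorrect ✗
- F = mv: LHS [L M T^-2], RHS [L M T^-1] → incorrect ✗
- E = ½mv²: LHS [L^2 M T^-2], RHS [L^2 M T^-2] → correct ✓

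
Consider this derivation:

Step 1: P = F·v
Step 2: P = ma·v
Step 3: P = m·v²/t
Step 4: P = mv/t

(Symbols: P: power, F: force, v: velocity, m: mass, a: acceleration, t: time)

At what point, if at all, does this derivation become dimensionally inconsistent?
Step 4

Step 1: P = F·v → LHS [L^2 M T^-3], RHS [L^2 M T^-3] ✓
Step 2: P = ma·v → LHS [L^2 M T^-3], RHS [L^2 M T^-3] ✓
Step 3: P = m·v²/t → LHS [L^2 M T^-3], RHS [L^2 M T^-3] ✓
Step 4: P = mv/t → LHS [L^2 M T^-3], RHS [L M T^-2] ✗

The first dimensional inconsistency appears in step 4: P = mv/t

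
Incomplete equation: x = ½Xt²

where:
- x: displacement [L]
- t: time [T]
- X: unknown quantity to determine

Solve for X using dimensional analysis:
X = a (acceleration), dimensions [L T^-2]

x has dimensions [L]; the rest of the RHS (½ t²) has dimensions [T^2].
So X must have dimensions [L T^-2] — X = a (acceleration).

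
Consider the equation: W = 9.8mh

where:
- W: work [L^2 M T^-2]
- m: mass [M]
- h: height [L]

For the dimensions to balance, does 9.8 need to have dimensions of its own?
Yes

W has dimensions [L^2 M T^-2], while mh alone has dimensions [L M]. For the equation to balance, the factor 9.8 must carry dimensions [L T^-2] — it is a dimensional constant (a numerical value of a physical quantity with its units suppressed), not a pure number.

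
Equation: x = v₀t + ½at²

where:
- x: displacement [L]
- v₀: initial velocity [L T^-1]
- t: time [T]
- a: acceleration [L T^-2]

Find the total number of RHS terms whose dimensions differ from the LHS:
0

LHS x: [L]
- v₀t: [L] ✓
- ½at²: [L] ✓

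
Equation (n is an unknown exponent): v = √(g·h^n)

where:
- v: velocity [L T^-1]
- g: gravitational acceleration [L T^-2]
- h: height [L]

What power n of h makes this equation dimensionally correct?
n = 1

v has dimensions [L T^-1]; h has dimensions [L].
With n = 1: √(g·h^1) has dimensions [L T^-1], matching the LHS ✓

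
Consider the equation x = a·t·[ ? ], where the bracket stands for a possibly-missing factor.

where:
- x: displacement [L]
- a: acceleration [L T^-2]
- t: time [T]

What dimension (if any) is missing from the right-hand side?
[T] — time (e.g. t)

x has dimensions [L]; a·t has dimensions [L T^-1].
The bracketed factor must supply [L] / [L T^-1] = [T].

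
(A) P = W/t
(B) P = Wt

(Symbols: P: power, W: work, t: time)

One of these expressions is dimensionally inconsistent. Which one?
(B)

(A) P = W/t: LHS [L^2 M T^-3], RHS [L^2 M T^-3] ✓
(B) P = Wt: LHS [L^2 M T^-3], RHS [L^2 M T^-1] ✗

Expression (B) P = Wt is dimensionally incorrect.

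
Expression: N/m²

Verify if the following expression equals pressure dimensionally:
Yes

The expression N/m² has dimensions [L^-1 M T^-2], which is exactly pressure [L^-1 M T^-2].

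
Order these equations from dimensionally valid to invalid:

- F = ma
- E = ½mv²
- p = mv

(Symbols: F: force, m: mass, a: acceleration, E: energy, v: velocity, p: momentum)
Dimensionally correct: F = ma, E = ½mv², p = mv
Dimensionally incorrect: none
Ordered (correct first, then incorrect): F = ma, E = ½mv², p = mv

- F = ma: LHS [L M T^-2], RHS [L M T^-2] → correct ✓
- E = ½mv²: LHS [L^2 M T^-2], RHS [L^2 M T^-2] → correct ✓
- p = mv: LHS [L M T^-1], RHS [L M T^-1] → correct ✓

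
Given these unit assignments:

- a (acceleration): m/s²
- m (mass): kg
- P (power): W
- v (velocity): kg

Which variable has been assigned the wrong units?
v

The variable v (velocity) should have units m/s, not kg.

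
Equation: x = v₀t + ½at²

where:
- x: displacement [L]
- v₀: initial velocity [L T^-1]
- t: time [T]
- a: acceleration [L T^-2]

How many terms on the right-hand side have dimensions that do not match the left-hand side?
0

LHS x: [L]
- v₀t: [L] ✓
- ½at²: [L] ✓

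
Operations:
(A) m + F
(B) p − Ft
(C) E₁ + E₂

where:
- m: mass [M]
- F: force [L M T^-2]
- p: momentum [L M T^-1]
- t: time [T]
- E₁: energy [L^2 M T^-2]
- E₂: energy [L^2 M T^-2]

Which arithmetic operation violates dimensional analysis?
(A) m + F

(A) m + F: m [M] and F [L M T^-2] — different dimensions cannot be added/subtracted ✗
(B) p − Ft: p [L M T^-1] and Ft [L M T^-1] — same dimensions ✓
(C) E₁ + E₂: E₁ [L^2 M T^-2] and E₂ [L^2 M T^-2] — same dimensions ✓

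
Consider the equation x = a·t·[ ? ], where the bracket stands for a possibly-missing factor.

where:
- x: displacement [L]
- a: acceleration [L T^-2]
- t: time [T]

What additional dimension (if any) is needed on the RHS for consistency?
[T] — time (e.g. t)

x has dimensions [L]; a·t has dimensions [L T^-1].
The bracketed factor must supply [L] / [L T^-1] = [T].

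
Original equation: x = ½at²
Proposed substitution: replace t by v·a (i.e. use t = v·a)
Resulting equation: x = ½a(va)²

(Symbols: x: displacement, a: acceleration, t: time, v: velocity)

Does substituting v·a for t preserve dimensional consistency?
No

[t] = [T] and [v·a] = [L^2 T^-3]. These differ, so the substitution replaces a quantity by one of different dimensions and the result x = ½a(va)² has LHS [L] vs RHS [L^5 T^-8] — inconsistent.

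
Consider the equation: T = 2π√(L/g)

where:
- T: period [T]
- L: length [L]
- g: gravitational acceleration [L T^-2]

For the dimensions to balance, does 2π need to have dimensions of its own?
No

T has dimensions [T] and √(L/g) already has dimensions [T], so the equation balances without 2π contributing any dimensions. 2π is a pure (dimensionless) number; changing or removing it would not affect dimensional consistency.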